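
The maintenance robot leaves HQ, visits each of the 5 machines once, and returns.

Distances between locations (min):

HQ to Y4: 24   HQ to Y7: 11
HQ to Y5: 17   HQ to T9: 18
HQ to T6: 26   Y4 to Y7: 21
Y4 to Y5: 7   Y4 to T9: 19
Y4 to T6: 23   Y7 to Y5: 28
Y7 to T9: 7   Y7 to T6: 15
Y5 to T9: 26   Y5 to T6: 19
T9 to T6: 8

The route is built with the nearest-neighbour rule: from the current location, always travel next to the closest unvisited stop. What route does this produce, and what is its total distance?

HQ → [Y7:11 / Y5:17 / T9:18 / Y4:24 / T6:26] → Y7 (11)
Y7 → [T9:7 / T6:15 / Y4:21 / Y5:28] → T9 (7)
T9 → [T6:8 / Y4:19 / Y5:26] → T6 (8)
T6 → [Y5:19 / Y4:23] → Y5 (19)
Y5 → [Y4:7] → Y4 (7)
Return Y4→HQ: 24.
Total = 11 + 7 + 8 + 19 + 7 + 24 = 76.

Total distance 76 min via the nearest-neighbour route HQ → Y7 → T9 → T6 → Y5 → Y4 → HQ.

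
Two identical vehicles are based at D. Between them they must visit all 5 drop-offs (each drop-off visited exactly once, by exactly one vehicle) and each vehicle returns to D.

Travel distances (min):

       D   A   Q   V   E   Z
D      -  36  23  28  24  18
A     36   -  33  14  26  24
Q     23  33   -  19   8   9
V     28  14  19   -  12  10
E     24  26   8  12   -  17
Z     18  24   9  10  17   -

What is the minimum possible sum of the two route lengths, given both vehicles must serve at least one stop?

129 min — the smallest possible combined total.

There are 2^4 − 1 = 15 ways to divide the 5 stops into two non-empty groups. For each, the best each vehicle can do is its own shortest tour through its group:
  {A} + {Q, V, E, Z}: 72 + 71 = 143
  {Q} + {A, V, E, Z}: 46 + 92 = 138
  {A, Q} + {V, E, Z}: 92 + 64 = 156
  {V} + {A, Q, E, Z}: 56 + 97 = 153
  {A, V} + {Q, E, Z}: 78 + 59 = 137
  {Q, V} + {A, E, Z}: 70 + 92 = 162
  … (15 splits in total)
  {A, Q, V, E} + {Z}: 93 + 36 = 129  ← best
Best: vehicle 1 D → A → V → E → Q → D = 93; vehicle 2 D → Z → D = 36; combined 129.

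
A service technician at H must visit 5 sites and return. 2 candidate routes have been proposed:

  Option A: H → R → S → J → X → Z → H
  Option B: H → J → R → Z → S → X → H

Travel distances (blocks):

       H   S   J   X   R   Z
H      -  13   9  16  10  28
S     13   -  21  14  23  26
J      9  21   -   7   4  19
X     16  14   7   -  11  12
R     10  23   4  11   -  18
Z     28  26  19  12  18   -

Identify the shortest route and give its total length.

87 blocks — Option B is the shortest.

Option A: 10 + 23 + 21 + 7 + 12 + 28 = 101
Option B: 9 + 4 + 18 + 26 + 14 + 16 = 87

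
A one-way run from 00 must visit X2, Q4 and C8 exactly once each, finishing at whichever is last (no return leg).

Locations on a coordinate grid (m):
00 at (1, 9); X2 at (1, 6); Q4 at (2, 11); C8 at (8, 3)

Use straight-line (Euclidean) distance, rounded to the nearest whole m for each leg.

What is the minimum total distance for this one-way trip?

Shortest open route: 15 m.

There are 3! = 6 possible orderings.
00 → X2 → Q4 → C8: 3+5+10 = 18
00 → X2 → C8 → Q4: 3+8+10 = 21
00 → Q4 → X2 → C8: 2+5+8 = 15
00 → Q4 → C8 → X2: 2+10+8 = 20
00 → C8 → X2 → Q4: 9+8+5 = 22
00 → C8 → Q4 → X2: 9+10+5 = 24
The minimum is 15.
One shortest path: 00 → Q4 → X2 → C8.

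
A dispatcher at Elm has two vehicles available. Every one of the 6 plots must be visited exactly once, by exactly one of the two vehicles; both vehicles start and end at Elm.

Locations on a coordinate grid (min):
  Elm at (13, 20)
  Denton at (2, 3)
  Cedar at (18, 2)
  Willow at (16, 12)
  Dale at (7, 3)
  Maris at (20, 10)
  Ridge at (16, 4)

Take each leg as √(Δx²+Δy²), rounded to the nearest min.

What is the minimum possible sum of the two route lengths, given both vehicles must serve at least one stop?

75 min — the smallest possible combined total.

There are 2^5 − 1 = 31 ways to divide the 6 stops into two non-empty groups. For each, the best each vehicle can do is its own shortest tour through its group:
  {Denton} + {Cedar, Willow, Dale, Maris, Ridge}: 40 + 51 = 91
  {Cedar} + {Denton, Willow, Dale, Maris, Ridge}: 38 + 54 = 92
  {Denton, Cedar} + {Willow, Dale, Maris, Ridge}: 55 + 47 = 102
  {Willow} + {Denton, Cedar, Dale, Maris, Ridge}: 18 + 57 = 75
  {Denton, Willow} + {Cedar, Dale, Maris, Ridge}: 46 + 50 = 96
  {Cedar, Willow} + {Denton, Dale, Maris, Ridge}: 38 + 53 = 91
  … (31 splits in total)
Best: vehicle 1 Elm → Willow → Elm = 18; vehicle 2 Elm → Denton → Dale → Ridge → Cedar → Maris → Elm = 57; combined 75.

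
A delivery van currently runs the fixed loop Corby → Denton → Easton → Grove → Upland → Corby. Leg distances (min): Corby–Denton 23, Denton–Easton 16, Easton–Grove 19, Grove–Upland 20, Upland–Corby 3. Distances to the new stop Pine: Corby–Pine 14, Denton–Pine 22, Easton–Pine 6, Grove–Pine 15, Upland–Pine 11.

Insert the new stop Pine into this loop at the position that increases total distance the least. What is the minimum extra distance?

Insertion cost between consecutive stops i–j is d(i,Pine) + d(Pine,j) − d(i,j):
  between Corby and Denton: 14 + 22 − 23 = 13
  between Denton and Easton: 22 + 6 − 16 = 12
  between Easton and Grove: 6 + 15 − 19 = 2
  between Grove and Upland: 15 + 11 − 20 = 6
  between Upland and Corby: 11 + 14 − 3 = 22
Cheapest insertion is between Easton and Grove, adding 2.
New total = 81 + 2 = 83.

+2 min — insert Pine between Easton and Grove.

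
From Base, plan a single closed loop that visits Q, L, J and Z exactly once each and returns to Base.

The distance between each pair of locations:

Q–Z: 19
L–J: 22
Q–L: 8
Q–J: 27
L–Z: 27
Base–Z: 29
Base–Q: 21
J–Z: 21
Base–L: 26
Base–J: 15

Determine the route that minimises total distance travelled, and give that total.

89 — the shortest possible round trip.

There are 12 distinct closed tours to check (reversals are equivalent).
Base - Q - L - J - Z - Base: 21+8+22+21+29 = 101
Base - Q - L - Z - J - Base: 21+8+27+21+15 = 92
Base - Q - J - L - Z - Base: 21+27+22+27+29 = 126
Base - Q - J - Z - L - Base: 21+27+21+27+26 = 122
Base - Q - Z - L - J - Base: 21+19+27+22+15 = 104
Base - Q - Z - J - L - Base: 21+19+21+22+26 = 109
Base - L - Q - J - Z - Base: 26+8+27+21+29 = 111
Base - L - Q - Z - J - Base: 26+8+19+21+15 = 89
Base - L - J - Q - Z - Base: 26+22+27+19+29 = 123
Base - L - Z - Q - J - Base: 26+27+19+27+15 = 114
Base - J - Q - L - Z - Base: 15+27+8+27+29 = 106
Base - J - L - Q - Z - Base: 15+22+8+19+29 = 93
The minimum is 89.
One optimal route: Base → L → Q → Z → J → Base (or its reverse).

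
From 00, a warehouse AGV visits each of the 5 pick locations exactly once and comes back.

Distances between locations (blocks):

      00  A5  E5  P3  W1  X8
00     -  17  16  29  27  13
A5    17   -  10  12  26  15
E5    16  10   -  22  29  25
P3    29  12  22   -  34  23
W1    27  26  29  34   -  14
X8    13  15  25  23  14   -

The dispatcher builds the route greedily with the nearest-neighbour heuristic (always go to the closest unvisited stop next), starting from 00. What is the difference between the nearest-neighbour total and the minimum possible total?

15 blocks longer than the optimal tour.

From 00: X8=13, E5=16, A5=17, W1=27, P3=29 → choose X8 (13).
From X8: W1=14, A5=15, P3=23, E5=25 → choose W1 (14).
From W1: A5=26, E5=29, P3=34 → choose A5 (26).
From A5: E5=10, P3=12 → choose E5 (10).
From E5: P3=22 → choose P3 (22).
NN route 00 → X8 → W1 → A5 → E5 → P3 → 00 costs 114.
Optimal: 00 → E5 → A5 → P3 → W1 → X8 → 00 costs 99 (by enumerating all 60 distinct tours).
Excess = 114 − 99 = 15.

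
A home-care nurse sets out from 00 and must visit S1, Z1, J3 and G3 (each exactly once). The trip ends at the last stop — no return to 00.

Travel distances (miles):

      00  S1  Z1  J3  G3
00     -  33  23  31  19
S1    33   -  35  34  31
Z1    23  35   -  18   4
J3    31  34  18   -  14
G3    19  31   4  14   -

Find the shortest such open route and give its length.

Minimum one-way distance = 75 miles.

There are 4! = 24 possible orderings.
00 - S1 - Z1 - J3 - G3: 33+35+18+14 = 100
00 - S1 - Z1 - G3 - J3: 33+35+4+14 = 86
00 - S1 - J3 - Z1 - G3: 33+34+18+4 = 89
00 - S1 - J3 - G3 - Z1: 33+34+14+4 = 85
00 - S1 - G3 - Z1 - J3: 33+31+4+18 = 86
00 - S1 - G3 - J3 - Z1: 33+31+14+18 = 96
00 - Z1 - S1 - J3 - G3: 23+35+34+14 = 106
00 - Z1 - S1 - G3 - J3: 23+35+31+14 = 103
00 - Z1 - J3 - S1 - G3: 23+18+34+31 = 106
00 - Z1 - J3 - G3 - S1: 23+18+14+31 = 86
00 - Z1 - G3 - S1 - J3: 23+4+31+34 = 92
00 - Z1 - G3 - J3 - S1: 23+4+14+34 = 75
00 - J3 - S1 - Z1 - G3: 31+34+35+4 = 104
00 - J3 - S1 - G3 - Z1: 31+34+31+4 = 100
… (10 more)
The minimum is 75.
One shortest path: 00 → Z1 → G3 → J3 → S1.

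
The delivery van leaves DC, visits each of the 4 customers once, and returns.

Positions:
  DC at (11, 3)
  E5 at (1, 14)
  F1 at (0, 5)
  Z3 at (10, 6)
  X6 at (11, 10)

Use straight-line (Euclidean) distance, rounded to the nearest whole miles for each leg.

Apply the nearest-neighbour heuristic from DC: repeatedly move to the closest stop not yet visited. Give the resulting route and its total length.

Nearest-neighbour total = 38 miles; route DC → Z3 → X6 → E5 → F1 → DC.

From DC: distances to unvisited — Z3=3, X6=7, F1=11, E5=15. Nearest is Z3 (3).
From Z3: distances to unvisited — X6=4, F1=10, E5=12. Nearest is X6 (4).
From X6: distances to unvisited — E5=11, F1=12. Nearest is E5 (11).
From E5: distances to unvisited — F1=9. Nearest is F1 (9).
Return F1→DC: 11.
Total = 3 + 4 + 11 + 9 + 11 = 38.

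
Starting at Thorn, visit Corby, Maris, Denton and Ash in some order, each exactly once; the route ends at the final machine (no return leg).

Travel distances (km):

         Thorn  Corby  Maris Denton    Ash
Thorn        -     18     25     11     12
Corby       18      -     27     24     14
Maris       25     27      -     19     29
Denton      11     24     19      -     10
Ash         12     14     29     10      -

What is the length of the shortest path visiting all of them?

Minimum one-way distance = 61 km.

There are 4! = 24 possible orderings.
Thorn → Corby → Maris → Denton → Ash: 18+27+19+10 = 74
Thorn → Corby → Maris → Ash → Denton: 18+27+29+10 = 84
Thorn → Corby → Denton → Maris → Ash: 18+24+19+29 = 90
Thorn → Corby → Denton → Ash → Maris: 18+24+10+29 = 81
Thorn → Corby → Ash → Maris → Denton: 18+14+29+19 = 80
Thorn → Corby → Ash → Denton → Maris: 18+14+10+19 = 61
Thorn → Maris → Corby → Denton → Ash: 25+27+24+10 = 86
Thorn → Maris → Corby → Ash → Denton: 25+27+14+10 = 76
Thorn → Maris → Denton → Corby → Ash: 25+19+24+14 = 82
Thorn → Maris → Denton → Ash → Corby: 25+19+10+14 = 68
Thorn → Maris → Ash → Corby → Denton: 25+29+14+24 = 92
Thorn → Maris → Ash → Denton → Corby: 25+29+10+24 = 88
Thorn → Denton → Corby → Maris → Ash: 11+24+27+29 = 91
Thorn → Denton → Corby → Ash → Maris: 11+24+14+29 = 78
… (10 more)
The minimum is 61.
One shortest path: Thorn → Corby → Ash → Denton → Maris.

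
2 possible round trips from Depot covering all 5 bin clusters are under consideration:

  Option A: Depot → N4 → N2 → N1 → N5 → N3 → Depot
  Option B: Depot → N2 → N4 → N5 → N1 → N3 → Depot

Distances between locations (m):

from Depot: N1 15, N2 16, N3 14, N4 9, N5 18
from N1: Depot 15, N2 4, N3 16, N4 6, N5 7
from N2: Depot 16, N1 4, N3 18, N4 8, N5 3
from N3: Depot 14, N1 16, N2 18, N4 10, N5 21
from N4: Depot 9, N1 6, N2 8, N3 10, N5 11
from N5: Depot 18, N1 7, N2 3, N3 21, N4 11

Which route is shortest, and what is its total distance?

Shortest is Option A, total 63 m.

Option A: 9 + 8 + 4 + 7 + 21 + 14 = 63
Option B: 16 + 8 + 11 + 7 + 16 + 14 = 72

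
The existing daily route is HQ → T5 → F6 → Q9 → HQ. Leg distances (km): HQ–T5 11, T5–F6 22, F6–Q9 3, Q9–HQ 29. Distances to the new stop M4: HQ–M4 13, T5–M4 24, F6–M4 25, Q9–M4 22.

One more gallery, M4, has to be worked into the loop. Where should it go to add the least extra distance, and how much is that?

Insertion cost between consecutive stops i–j is d(i,M4) + d(M4,j) − d(i,j):
  between HQ and T5: 13 + 24 − 11 = 26
  between T5 and F6: 24 + 25 − 22 = 27
  between F6 and Q9: 25 + 22 − 3 = 44
  between Q9 and HQ: 22 + 13 − 29 = 6
Cheapest insertion is between Q9 and HQ, adding 6.
New total = 65 + 6 = 71.

Minimum extra distance: 6 km, inserting M4 between Q9 and HQ.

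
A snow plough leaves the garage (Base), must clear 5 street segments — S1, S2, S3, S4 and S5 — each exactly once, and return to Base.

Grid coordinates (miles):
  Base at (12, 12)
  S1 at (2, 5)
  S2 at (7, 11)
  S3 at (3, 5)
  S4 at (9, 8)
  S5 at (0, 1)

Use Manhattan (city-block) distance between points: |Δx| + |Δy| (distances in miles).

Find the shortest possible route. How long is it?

Base-S1-S2-S3-S4-S5-Base: 17+11+10+9+16+23 = 86
Base-S1-S2-S3-S5-S4-Base: 17+11+10+7+16+7 = 68
Base-S1-S2-S4-S3-S5-Base: 17+11+5+9+7+23 = 72
Base-S1-S2-S4-S5-S3-Base: 17+11+5+16+7+16 = 72
Base-S1-S2-S5-S3-S4-Base: 17+11+17+7+9+7 = 68
Base-S1-S2-S5-S4-S3-Base: 17+11+17+16+9+16 = 86
Base-S1-S3-S2-S4-S5-Base: 17+1+10+5+16+23 = 72
Base-S1-S3-S2-S5-S4-Base: 17+1+10+17+16+7 = 68
Base-S1-S3-S4-S2-S5-Base: 17+1+9+5+17+23 = 72
Base-S1-S3-S4-S5-S2-Base: 17+1+9+16+17+6 = 66
Base-S1-S3-S5-S2-S4-Base: 17+1+7+17+5+7 = 54
Base-S1-S3-S5-S4-S2-Base: 17+1+7+16+5+6 = 52
Base-S1-S4-S2-S3-S5-Base: 17+10+5+10+7+23 = 72
Base-S1-S4-S2-S5-S3-Base: 17+10+5+17+7+16 = 72
… (46 more)
Base-S2-S1-S5-S3-S4-Base: 6+11+6+7+9+7 = 46  ← best
The minimum is 46.
One optimal route: Base → S2 → S1 → S5 → S3 → S4 → Base (or its reverse).

Minimum total distance: 46 miles.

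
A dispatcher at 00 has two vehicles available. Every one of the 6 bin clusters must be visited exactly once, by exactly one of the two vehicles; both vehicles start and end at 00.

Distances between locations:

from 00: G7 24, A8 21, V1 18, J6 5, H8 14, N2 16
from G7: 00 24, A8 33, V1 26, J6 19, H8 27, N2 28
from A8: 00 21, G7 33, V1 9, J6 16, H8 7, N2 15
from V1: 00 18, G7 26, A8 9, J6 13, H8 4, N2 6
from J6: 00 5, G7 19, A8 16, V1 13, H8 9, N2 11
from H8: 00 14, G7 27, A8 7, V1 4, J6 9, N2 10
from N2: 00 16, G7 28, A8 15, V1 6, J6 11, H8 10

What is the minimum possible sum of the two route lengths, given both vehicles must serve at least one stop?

Minimum combined distance: 98.

Check every non-empty split of the stops between the two vehicles; for each half take its own optimal tour:
  {G7} + {A8, V1, J6, H8, N2}: 48 + 52 = 100
  {A8} + {G7, V1, J6, H8, N2}: 42 + 76 = 118
  {G7, A8} + {V1, J6, H8, N2}: 78 + 40 = 118
  {V1} + {G7, A8, J6, H8, N2}: 36 + 88 = 124
  {G7, V1} + {A8, J6, H8, N2}: 68 + 52 = 120
  {A8, V1} + {G7, J6, H8, N2}: 48 + 76 = 124
  … (31 splits in total)
  {J6} + {G7, A8, V1, H8, N2}: 10 + 88 = 98  ← best
Best: vehicle 1 00 → J6 → 00 = 10; vehicle 2 00 → G7 → N2 → V1 → A8 → H8 → 00 = 88; combined 98.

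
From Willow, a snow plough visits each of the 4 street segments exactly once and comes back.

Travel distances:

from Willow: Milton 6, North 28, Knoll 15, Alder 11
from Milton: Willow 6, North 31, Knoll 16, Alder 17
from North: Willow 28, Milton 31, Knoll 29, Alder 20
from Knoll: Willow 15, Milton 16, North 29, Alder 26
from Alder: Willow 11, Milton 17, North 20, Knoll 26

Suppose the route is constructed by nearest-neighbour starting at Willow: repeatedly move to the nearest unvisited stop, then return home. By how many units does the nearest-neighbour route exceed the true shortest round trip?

Excess over optimum: 14.

Willow: Milton=6, Alder=11, Knoll=15, North=28 ⇒ Milton
Milton: Knoll=16, Alder=17, North=31 ⇒ Knoll
Knoll: Alder=26, North=29 ⇒ Alder
Alder: North=20 ⇒ North
NN route Willow → Milton → Knoll → Alder → North → Willow costs 96.
Optimal: Willow → Milton → Knoll → North → Alder → Willow costs 82 (by enumerating all 12 distinct tours).
Excess = 96 − 82 = 14.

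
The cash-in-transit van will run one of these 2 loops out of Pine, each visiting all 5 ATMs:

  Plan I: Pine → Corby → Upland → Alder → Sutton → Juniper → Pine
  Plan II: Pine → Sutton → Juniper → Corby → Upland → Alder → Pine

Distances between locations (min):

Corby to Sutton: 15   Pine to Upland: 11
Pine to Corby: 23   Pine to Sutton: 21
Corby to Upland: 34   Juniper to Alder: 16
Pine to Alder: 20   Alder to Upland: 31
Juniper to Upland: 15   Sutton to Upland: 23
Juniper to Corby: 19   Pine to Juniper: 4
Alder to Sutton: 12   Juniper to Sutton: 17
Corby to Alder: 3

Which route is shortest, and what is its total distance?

Plan I: 23 + 34 + 31 + 12 + 17 + 4 = 121
Plan II: 21 + 17 + 19 + 34 + 31 + 20 = 142

121 min — Plan I is the shortest.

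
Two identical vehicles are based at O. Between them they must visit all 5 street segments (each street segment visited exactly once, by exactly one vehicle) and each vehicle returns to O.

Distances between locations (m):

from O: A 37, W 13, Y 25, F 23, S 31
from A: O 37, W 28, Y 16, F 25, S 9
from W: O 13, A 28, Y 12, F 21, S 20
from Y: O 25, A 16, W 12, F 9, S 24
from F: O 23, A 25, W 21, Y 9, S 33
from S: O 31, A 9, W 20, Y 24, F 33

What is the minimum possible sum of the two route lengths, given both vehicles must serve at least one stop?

Minimum combined distance: 114 m.

Try each way of splitting the stops between the two vehicles (each non-empty) and, for each split, find the best tour for each vehicle:
  {A} + {W, Y, F, S}: 74 + 89 = 163
  {W} + {A, Y, F, S}: 26 + 88 = 114
  {A, W} + {Y, F, S}: 78 + 87 = 165
  {Y} + {A, W, F, S}: 50 + 90 = 140
  {A, Y} + {W, F, S}: 78 + 89 = 167
  {W, Y} + {A, F, S}: 50 + 88 = 138
  … (15 splits in total)
Best: vehicle 1 O → W → O = 26; vehicle 2 O → F → Y → A → S → O = 88; combined 114.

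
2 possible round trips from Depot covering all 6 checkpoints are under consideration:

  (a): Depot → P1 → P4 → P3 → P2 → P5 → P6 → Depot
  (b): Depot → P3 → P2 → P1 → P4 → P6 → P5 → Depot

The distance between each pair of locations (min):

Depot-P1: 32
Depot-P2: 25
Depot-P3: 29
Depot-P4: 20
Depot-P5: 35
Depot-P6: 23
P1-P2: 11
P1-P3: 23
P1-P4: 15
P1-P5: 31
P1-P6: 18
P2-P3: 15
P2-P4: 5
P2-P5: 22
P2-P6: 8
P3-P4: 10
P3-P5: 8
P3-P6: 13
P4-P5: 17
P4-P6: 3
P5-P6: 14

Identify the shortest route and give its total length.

122 min — (b) is the shortest.

(a): 32 + 15 + 10 + 15 + 22 + 14 + 23 = 131
(b): 29 + 15 + 11 + 15 + 3 + 14 + 35 = 122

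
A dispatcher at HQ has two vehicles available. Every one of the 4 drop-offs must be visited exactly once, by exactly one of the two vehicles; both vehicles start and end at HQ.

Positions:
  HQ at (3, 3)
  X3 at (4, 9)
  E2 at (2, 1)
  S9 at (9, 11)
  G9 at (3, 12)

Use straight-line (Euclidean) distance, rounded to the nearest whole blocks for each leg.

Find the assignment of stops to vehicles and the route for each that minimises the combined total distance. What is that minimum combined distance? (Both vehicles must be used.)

Minimum combined distance: 29 blocks.

There are 2^3 − 1 = 7 ways to divide the 4 stops into two non-empty groups. For each, the best each vehicle can do is its own shortest tour through its group:
  {X3} + {E2, S9, G9}: 12 + 29 = 41
  {E2} + {X3, S9, G9}: 4 + 25 = 29
  {X3, E2} + {S9, G9}: 16 + 25 = 41
  {S9} + {X3, E2, G9}: 20 + 22 = 42
  {X3, S9} + {E2, G9}: 21 + 22 = 43
  {E2, S9} + {X3, G9}: 24 + 18 = 42
  … (7 splits in total)
Best: vehicle 1 HQ → E2 → HQ = 4; vehicle 2 HQ → X3 → G9 → S9 → HQ = 25; combined 29.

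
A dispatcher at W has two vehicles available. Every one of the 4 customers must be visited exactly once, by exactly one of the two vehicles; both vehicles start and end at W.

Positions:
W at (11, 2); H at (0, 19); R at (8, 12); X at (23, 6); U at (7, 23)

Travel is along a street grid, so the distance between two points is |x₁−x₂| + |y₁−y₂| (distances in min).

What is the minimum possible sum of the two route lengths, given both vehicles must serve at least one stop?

96 min — the smallest possible combined total.

Check every non-empty split of the stops between the two vehicles; for each half take its own optimal tour:
  {H} + {R, X, U}: 56 + 74 = 130
  {R} + {H, X, U}: 26 + 88 = 114
  {H, R} + {X, U}: 56 + 74 = 130
  {X} + {H, R, U}: 32 + 64 = 96
  {H, X} + {R, U}: 80 + 50 = 130
  {R, X} + {H, U}: 50 + 64 = 114
  … (7 splits in total)
Best: vehicle 1 W → X → W = 32; vehicle 2 W → H → U → R → W = 64; combined 96.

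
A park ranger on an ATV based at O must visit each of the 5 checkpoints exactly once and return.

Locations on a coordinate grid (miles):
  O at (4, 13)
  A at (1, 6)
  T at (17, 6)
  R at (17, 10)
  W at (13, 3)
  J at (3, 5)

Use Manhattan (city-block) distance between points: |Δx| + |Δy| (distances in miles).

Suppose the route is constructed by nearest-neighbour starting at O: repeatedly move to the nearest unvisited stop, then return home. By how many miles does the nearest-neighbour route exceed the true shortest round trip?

From O: J=9, A=10, R=16, W=19, T=20 → choose J (9).
From J: A=3, W=12, T=15, R=19 → choose A (3).
From A: W=15, T=16, R=20 → choose W (15).
From W: T=7, R=11 → choose T (7).
From T: R=4 → choose R (4).
NN route O → J → A → W → T → R → O costs 54.
Optimal: O → A → J → W → T → R → O costs 52 (by enumerating all 60 distinct tours).
Excess = 54 − 52 = 2.

Excess over optimum: 2 miles.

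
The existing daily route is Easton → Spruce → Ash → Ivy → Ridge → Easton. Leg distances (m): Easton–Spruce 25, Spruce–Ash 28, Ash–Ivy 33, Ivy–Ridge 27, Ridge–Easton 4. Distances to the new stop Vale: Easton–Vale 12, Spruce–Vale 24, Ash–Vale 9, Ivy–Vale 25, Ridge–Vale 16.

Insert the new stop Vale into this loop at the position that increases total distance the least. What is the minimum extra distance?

Insertion cost between consecutive stops i–j is d(i,Vale) + d(Vale,j) − d(i,j):
  between Easton and Spruce: 12 + 24 − 25 = 11
  between Spruce and Ash: 24 + 9 − 28 = 5
  between Ash and Ivy: 9 + 25 − 33 = 1
  between Ivy and Ridge: 25 + 16 − 27 = 14
  between Ridge and Easton: 16 + 12 − 4 = 24
Cheapest insertion is between Ash and Ivy, adding 1.
New total = 117 + 1 = 118.

+1 m — insert Vale between Ash and Ivy.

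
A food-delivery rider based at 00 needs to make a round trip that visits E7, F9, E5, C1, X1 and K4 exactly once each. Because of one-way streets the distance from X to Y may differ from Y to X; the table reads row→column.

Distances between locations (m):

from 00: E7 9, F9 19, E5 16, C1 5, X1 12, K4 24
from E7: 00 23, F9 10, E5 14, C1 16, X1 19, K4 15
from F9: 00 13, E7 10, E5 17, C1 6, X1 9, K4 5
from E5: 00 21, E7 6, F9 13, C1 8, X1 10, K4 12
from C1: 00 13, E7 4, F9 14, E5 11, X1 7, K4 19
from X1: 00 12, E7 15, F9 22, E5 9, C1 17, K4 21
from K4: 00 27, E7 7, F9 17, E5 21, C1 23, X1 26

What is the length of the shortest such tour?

00-E7-F9-E5-C1-X1-K4-00: 9+10+17+8+7+21+27 = 99
00-E7-F9-E5-C1-K4-X1-00: 9+10+17+8+19+26+12 = 101
00-E7-F9-E5-X1-C1-K4-00: 9+10+17+10+17+19+27 = 109
00-E7-F9-E5-X1-K4-C1-00: 9+10+17+10+21+23+13 = 103
00-E7-F9-E5-K4-C1-X1-00: 9+10+17+12+23+7+12 = 90
00-E7-F9-E5-K4-X1-C1-00: 9+10+17+12+26+17+13 = 104
00-E7-F9-C1-E5-X1-K4-00: 9+10+6+11+10+21+27 = 94
00-E7-F9-C1-E5-K4-X1-00: 9+10+6+11+12+26+12 = 86
… (712 more)
00-C1-X1-E5-K4-E7-F9-00: 5+7+9+12+7+10+13 = 63  ← best
The minimum is 63.
One optimal route: 00 → C1 → X1 → E5 → K4 → E7 → F9 → 00.

Shortest round trip = 63 m.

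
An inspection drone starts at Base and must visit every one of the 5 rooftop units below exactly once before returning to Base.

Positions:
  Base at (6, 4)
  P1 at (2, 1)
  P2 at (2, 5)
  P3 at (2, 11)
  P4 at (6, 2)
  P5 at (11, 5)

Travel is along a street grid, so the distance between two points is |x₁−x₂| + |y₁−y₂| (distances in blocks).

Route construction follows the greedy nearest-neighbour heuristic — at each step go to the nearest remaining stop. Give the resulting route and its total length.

From Base: distances to unvisited — P4=2, P2=5, P5=6, P1=7, P3=11. Nearest is P4 (2).
From P4: distances to unvisited — P1=5, P2=7, P5=8, P3=13. Nearest is P1 (5).
From P1: distances to unvisited — P2=4, P3=10, P5=13. Nearest is P2 (4).
From P2: distances to unvisited — P3=6, P5=9. Nearest is P3 (6).
From P3: distances to unvisited — P5=15. Nearest is P5 (15).
Return P5→Base: 6.
Total = 2 + 5 + 4 + 6 + 15 + 6 = 38.

Total distance 38 blocks via the nearest-neighbour route Base → P4 → P1 → P2 → P3 → P5 → Base.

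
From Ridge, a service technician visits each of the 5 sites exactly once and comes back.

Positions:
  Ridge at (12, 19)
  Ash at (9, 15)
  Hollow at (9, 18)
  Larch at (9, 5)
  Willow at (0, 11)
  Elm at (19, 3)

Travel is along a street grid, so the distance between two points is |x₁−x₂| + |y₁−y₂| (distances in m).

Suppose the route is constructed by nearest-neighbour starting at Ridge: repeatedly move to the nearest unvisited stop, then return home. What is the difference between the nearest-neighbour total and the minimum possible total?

Excess over optimum: 6 m.

Ridge: Hollow=4, Ash=7, Larch=17, Willow=20, Elm=23 ⇒ Hollow
Hollow: Ash=3, Larch=13, Willow=16, Elm=25 ⇒ Ash
Ash: Larch=10, Willow=13, Elm=22 ⇒ Larch
Larch: Elm=12, Willow=15 ⇒ Elm
Elm: Willow=27 ⇒ Willow
NN route Ridge → Hollow → Ash → Larch → Elm → Willow → Ridge costs 76.
Optimal: Ridge → Hollow → Ash → Willow → Larch → Elm → Ridge costs 70 (by enumerating all 60 distinct tours).
Excess = 76 − 70 = 6.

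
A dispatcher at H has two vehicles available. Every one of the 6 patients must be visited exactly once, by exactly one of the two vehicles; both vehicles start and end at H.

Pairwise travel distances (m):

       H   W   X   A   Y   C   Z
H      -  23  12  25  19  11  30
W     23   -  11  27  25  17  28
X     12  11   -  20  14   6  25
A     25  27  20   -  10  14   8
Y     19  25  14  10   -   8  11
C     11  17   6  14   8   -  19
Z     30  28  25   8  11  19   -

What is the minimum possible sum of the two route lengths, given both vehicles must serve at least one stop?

Minimum combined distance: 109 m.

Try each way of splitting the stops between the two vehicles (each non-empty) and, for each split, find the best tour for each vehicle:
  {W} + {X, A, Y, C, Z}: 46 + 70 = 116
  {X} + {W, A, Y, C, Z}: 24 + 88 = 112
  {W, X} + {A, Y, C, Z}: 46 + 63 = 109
  {A} + {W, X, Y, C, Z}: 50 + 81 = 131
  {W, A} + {X, Y, C, Z}: 75 + 67 = 142
  {X, A} + {W, Y, C, Z}: 57 + 81 = 138
  … (31 splits in total)
Best: vehicle 1 H → W → X → H = 46; vehicle 2 H → A → Z → Y → C → H = 63; combined 109.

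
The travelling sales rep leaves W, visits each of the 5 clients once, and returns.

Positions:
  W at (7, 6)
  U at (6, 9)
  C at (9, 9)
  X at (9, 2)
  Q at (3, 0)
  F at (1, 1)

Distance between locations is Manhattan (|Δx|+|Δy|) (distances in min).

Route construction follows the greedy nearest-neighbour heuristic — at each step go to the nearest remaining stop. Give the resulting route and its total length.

At W the remaining stops are U 4, C 5, X 6, Q 10, F 11; go to U.
At U the remaining stops are C 3, X 10, Q 12, F 13; go to C.
At C the remaining stops are X 7, Q 15, F 16; go to X.
At X the remaining stops are Q 8, F 9; go to Q.
At Q the remaining stops are F 3; go to F.
Return F→W: 11.
Total = 4 + 3 + 7 + 8 + 3 + 11 = 36.

Total distance 36 min via the nearest-neighbour route W → U → C → X → Q → F → W.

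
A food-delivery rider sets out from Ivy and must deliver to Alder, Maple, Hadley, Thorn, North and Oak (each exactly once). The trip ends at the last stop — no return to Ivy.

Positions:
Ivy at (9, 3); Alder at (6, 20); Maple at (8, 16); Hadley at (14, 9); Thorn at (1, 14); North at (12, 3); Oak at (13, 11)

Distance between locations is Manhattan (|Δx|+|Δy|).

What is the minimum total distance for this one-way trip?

Minimum one-way distance = 41.

There are 6! = 720 possible orderings.
Ivy - Alder - Maple - Hadley - Thorn - North - Oak: 20+6+13+18+22+9 = 88
Ivy - Alder - Maple - Hadley - Thorn - Oak - North: 20+6+13+18+15+9 = 81
Ivy - Alder - Maple - Hadley - North - Thorn - Oak: 20+6+13+8+22+15 = 84
Ivy - Alder - Maple - Hadley - North - Oak - Thorn: 20+6+13+8+9+15 = 71
Ivy - Alder - Maple - Hadley - Oak - Thorn - North: 20+6+13+3+15+22 = 79
Ivy - Alder - Maple - Hadley - Oak - North - Thorn: 20+6+13+3+9+22 = 73
Ivy - Alder - Maple - Thorn - Hadley - North - Oak: 20+6+9+18+8+9 = 70
Ivy - Alder - Maple - Thorn - Hadley - Oak - North: 20+6+9+18+3+9 = 65
… (712 more)
Ivy - North - Hadley - Oak - Maple - Alder - Thorn: 3+8+3+10+6+11 = 41  ← best
The minimum is 41.
One shortest path: Ivy → North → Hadley → Oak → Maple → Alder → Thorn.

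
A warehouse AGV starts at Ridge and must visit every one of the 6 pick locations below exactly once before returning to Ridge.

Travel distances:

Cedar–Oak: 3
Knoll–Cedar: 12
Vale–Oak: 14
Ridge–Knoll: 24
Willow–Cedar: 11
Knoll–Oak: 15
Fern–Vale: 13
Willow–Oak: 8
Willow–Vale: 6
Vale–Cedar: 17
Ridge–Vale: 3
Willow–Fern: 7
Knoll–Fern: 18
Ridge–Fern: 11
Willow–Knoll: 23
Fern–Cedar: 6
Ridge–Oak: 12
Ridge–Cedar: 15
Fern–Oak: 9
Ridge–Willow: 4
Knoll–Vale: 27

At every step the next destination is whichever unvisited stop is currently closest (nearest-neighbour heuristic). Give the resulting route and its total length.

Nearest-neighbour total = 64; route Ridge → Vale → Willow → Fern → Cedar → Oak → Knoll → Ridge.

At Ridge the remaining stops are Vale 3, Willow 4, Fern 11, Oak 12, Cedar 15, Knoll 24; go to Vale.
At Vale the remaining stops are Willow 6, Fern 13, Oak 14, Cedar 17, Knoll 27; go to Willow.
At Willow the remaining stops are Fern 7, Oak 8, Cedar 11, Knoll 23; go to Fern.
At Fern the remaining stops are Cedar 6, Oak 9, Knoll 18; go to Cedar.
At Cedar the remaining stops are Oak 3, Knoll 12; go to Oak.
At Oak the remaining stops are Knoll 15; go to Knoll.
Return Knoll→Ridge: 24.
Total = 3 + 6 + 7 + 6 + 3 + 15 + 24 = 64.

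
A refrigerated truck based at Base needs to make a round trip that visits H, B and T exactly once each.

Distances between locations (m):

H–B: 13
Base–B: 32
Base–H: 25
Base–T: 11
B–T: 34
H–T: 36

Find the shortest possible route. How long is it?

Base→H→B→T→Base: 25+13+34+11 = 83
Base→H→T→B→Base: 25+36+34+32 = 127
Base→B→H→T→Base: 32+13+36+11 = 92
The minimum is 83.
One optimal route: Base → H → B → T → Base (or its reverse).

83 m — the shortest possible round trip.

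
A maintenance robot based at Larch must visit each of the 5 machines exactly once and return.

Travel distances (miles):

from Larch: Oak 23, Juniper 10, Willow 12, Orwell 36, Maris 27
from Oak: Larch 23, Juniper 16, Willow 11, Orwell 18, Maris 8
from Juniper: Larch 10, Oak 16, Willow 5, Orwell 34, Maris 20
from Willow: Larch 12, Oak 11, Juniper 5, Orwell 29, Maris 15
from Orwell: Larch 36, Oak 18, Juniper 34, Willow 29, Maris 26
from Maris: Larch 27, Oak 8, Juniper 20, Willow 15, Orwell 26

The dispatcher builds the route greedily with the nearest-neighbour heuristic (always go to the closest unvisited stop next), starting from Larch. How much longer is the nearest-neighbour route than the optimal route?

From Larch: Juniper=10, Willow=12, Oak=23, Maris=27, Orwell=36 → choose Juniper (10).
From Juniper: Willow=5, Oak=16, Maris=20, Orwell=34 → choose Willow (5).
From Willow: Oak=11, Maris=15, Orwell=29 → choose Oak (11).
From Oak: Maris=8, Orwell=18 → choose Maris (8).
From Maris: Orwell=26 → choose Orwell (26).
NN route Larch → Juniper → Willow → Oak → Maris → Orwell → Larch costs 96.
Optimal: Larch → Juniper → Willow → Maris → Oak → Orwell → Larch costs 92 (by enumerating all 60 distinct tours).
Excess = 96 − 92 = 4.

Excess over optimum: 4 miles.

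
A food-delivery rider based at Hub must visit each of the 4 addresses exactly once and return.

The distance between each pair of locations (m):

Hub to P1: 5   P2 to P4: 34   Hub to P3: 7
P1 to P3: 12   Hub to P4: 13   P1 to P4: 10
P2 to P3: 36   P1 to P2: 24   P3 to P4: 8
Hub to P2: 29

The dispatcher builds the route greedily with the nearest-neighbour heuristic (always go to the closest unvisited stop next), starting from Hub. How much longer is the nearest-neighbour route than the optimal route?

Excess over optimum: 10 m.

Hub: P1=5, P3=7, P4=13, P2=29 ⇒ P1
P1: P4=10, P3=12, P2=24 ⇒ P4
P4: P3=8, P2=34 ⇒ P3
P3: P2=36 ⇒ P2
NN route Hub → P1 → P4 → P3 → P2 → Hub costs 88.
Optimal: Hub → P1 → P2 → P4 → P3 → Hub costs 78 (by enumerating all 12 distinct tours).
Excess = 88 − 78 = 10.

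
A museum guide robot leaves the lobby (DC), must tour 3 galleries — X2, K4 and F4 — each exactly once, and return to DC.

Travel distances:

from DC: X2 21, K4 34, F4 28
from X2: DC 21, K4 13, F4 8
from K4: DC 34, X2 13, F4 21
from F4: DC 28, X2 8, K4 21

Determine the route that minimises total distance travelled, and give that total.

Minimum total distance: 83.

With 3 stops there are 3!/2 = 3 distinct round trips (a route and its reverse cost the same).
DC-X2-K4-F4-DC: 21+13+21+28 = 83
DC-X2-F4-K4-DC: 21+8+21+34 = 84
DC-K4-X2-F4-DC: 34+13+8+28 = 83
The minimum is 83.
One optimal route: DC → X2 → K4 → F4 → DC (or its reverse).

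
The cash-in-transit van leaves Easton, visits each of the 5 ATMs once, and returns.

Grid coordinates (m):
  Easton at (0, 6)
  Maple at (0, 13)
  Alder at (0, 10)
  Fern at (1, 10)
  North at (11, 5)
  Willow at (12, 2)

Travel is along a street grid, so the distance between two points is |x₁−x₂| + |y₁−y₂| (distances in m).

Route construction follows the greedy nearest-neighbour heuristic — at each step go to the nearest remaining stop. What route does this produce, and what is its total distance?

From Easton: distances to unvisited — Alder=4, Fern=5, Maple=7, North=12, Willow=16. Nearest is Alder (4).
From Alder: distances to unvisited — Fern=1, Maple=3, North=16, Willow=20. Nearest is Fern (1).
From Fern: distances to unvisited — Maple=4, North=15, Willow=19. Nearest is Maple (4).
From Maple: distances to unvisited — North=19, Willow=23. Nearest is North (19).
From North: distances to unvisited — Willow=4. Nearest is Willow (4).
Return Willow→Easton: 16.
Total = 4 + 1 + 4 + 19 + 4 + 16 = 48.

Nearest-neighbour total = 48 m; route Easton → Alder → Fern → Maple → North → Willow → Easton.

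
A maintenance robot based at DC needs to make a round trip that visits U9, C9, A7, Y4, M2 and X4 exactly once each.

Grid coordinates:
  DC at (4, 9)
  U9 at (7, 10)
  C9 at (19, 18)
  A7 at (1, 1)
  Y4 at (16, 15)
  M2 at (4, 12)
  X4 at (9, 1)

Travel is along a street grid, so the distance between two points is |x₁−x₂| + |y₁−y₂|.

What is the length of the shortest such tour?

DC → U9 → C9 → A7 → Y4 → M2 → X4 → DC: 4+20+35+29+15+16+13 = 132
DC → U9 → C9 → A7 → Y4 → X4 → M2 → DC: 4+20+35+29+21+16+3 = 128
DC → U9 → C9 → A7 → M2 → Y4 → X4 → DC: 4+20+35+14+15+21+13 = 122
DC → U9 → C9 → A7 → M2 → X4 → Y4 → DC: 4+20+35+14+16+21+18 = 128
DC → U9 → C9 → A7 → X4 → Y4 → M2 → DC: 4+20+35+8+21+15+3 = 106
DC → U9 → C9 → A7 → X4 → M2 → Y4 → DC: 4+20+35+8+16+15+18 = 116
DC → U9 → C9 → Y4 → A7 → M2 → X4 → DC: 4+20+6+29+14+16+13 = 102
DC → U9 → C9 → Y4 → A7 → X4 → M2 → DC: 4+20+6+29+8+16+3 = 86
… (352 more)
DC → A7 → X4 → U9 → C9 → Y4 → M2 → DC: 11+8+11+20+6+15+3 = 74  ← best
The minimum is 74.
One optimal route: DC → A7 → X4 → U9 → C9 → Y4 → M2 → DC (or its reverse).

74 — the shortest possible round trip.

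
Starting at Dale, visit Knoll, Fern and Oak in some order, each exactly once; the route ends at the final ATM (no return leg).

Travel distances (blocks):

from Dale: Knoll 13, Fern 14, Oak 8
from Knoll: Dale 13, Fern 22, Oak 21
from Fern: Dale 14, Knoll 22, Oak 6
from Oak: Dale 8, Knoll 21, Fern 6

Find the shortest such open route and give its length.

There are 3! = 6 possible orderings.
Dale → Knoll → Fern → Oak: 13+22+6 = 41
Dale → Knoll → Oak → Fern: 13+21+6 = 40
Dale → Fern → Knoll → Oak: 14+22+21 = 57
Dale → Fern → Oak → Knoll: 14+6+21 = 41
Dale → Oak → Knoll → Fern: 8+21+22 = 51
Dale → Oak → Fern → Knoll: 8+6+22 = 36
The minimum is 36.
One shortest path: Dale → Oak → Fern → Knoll.

36 blocks — the minimum one-way total.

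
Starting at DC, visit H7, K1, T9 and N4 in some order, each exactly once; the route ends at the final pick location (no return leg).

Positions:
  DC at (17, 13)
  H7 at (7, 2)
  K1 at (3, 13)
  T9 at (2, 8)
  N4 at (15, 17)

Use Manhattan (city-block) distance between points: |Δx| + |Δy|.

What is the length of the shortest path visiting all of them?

39 — the minimum one-way total.

There are 4! = 24 possible orderings.
DC → H7 → K1 → T9 → N4: 21+15+6+22 = 64
DC → H7 → K1 → N4 → T9: 21+15+16+22 = 74
DC → H7 → T9 → K1 → N4: 21+11+6+16 = 54
DC → H7 → T9 → N4 → K1: 21+11+22+16 = 70
DC → H7 → N4 → K1 → T9: 21+23+16+6 = 66
DC → H7 → N4 → T9 → K1: 21+23+22+6 = 72
DC → K1 → H7 → T9 → N4: 14+15+11+22 = 62
DC → K1 → H7 → N4 → T9: 14+15+23+22 = 74
DC → K1 → T9 → H7 → N4: 14+6+11+23 = 54
DC → K1 → T9 → N4 → H7: 14+6+22+23 = 65
DC → K1 → N4 → H7 → T9: 14+16+23+11 = 64
DC → K1 → N4 → T9 → H7: 14+16+22+11 = 63
DC → T9 → H7 → K1 → N4: 20+11+15+16 = 62
DC → T9 → H7 → N4 → K1: 20+11+23+16 = 70
… (10 more)
DC → N4 → K1 → T9 → H7: 6+16+6+11 = 39  ← best
The minimum is 39.
One shortest path: DC → N4 → K1 → T9 → H7.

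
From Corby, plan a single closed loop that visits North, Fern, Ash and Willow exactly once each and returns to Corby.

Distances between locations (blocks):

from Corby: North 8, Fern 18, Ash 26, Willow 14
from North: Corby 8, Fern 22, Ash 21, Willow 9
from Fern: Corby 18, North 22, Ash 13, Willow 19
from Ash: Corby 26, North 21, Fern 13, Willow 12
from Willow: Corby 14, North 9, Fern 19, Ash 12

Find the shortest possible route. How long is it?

There are 12 distinct closed tours to check (reversals are equivalent).
Corby-North-Fern-Ash-Willow-Corby: 8+22+13+12+14 = 69
Corby-North-Fern-Willow-Ash-Corby: 8+22+19+12+26 = 87
Corby-North-Ash-Fern-Willow-Corby: 8+21+13+19+14 = 75
Corby-North-Ash-Willow-Fern-Corby: 8+21+12+19+18 = 78
Corby-North-Willow-Fern-Ash-Corby: 8+9+19+13+26 = 75
Corby-North-Willow-Ash-Fern-Corby: 8+9+12+13+18 = 60
Corby-Fern-North-Ash-Willow-Corby: 18+22+21+12+14 = 87
Corby-Fern-North-Willow-Ash-Corby: 18+22+9+12+26 = 87
Corby-Fern-Ash-North-Willow-Corby: 18+13+21+9+14 = 75
Corby-Fern-Willow-North-Ash-Corby: 18+19+9+21+26 = 93
Corby-Ash-North-Fern-Willow-Corby: 26+21+22+19+14 = 102
Corby-Ash-Fern-North-Willow-Corby: 26+13+22+9+14 = 84
The minimum is 60.
One optimal route: Corby → North → Willow → Ash → Fern → Corby (or its reverse).

Minimum total distance: 60 blocks.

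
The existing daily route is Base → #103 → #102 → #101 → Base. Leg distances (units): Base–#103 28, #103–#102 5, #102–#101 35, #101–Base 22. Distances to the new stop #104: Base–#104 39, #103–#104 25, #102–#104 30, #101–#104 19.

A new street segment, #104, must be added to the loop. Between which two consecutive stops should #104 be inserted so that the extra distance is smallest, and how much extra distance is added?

Insertion cost between consecutive stops i–j is d(i,#104) + d(#104,j) − d(i,j):
  between Base and #103: 39 + 25 − 28 = 36
  between #103 and #102: 25 + 30 − 5 = 50
  between #102 and #101: 30 + 19 − 35 = 14
  between #101 and Base: 19 + 39 − 22 = 36
Cheapest insertion is between #102 and #101, adding 14.
New total = 90 + 14 = 104.

Minimum extra distance: 14, inserting #104 between #102 and #101.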